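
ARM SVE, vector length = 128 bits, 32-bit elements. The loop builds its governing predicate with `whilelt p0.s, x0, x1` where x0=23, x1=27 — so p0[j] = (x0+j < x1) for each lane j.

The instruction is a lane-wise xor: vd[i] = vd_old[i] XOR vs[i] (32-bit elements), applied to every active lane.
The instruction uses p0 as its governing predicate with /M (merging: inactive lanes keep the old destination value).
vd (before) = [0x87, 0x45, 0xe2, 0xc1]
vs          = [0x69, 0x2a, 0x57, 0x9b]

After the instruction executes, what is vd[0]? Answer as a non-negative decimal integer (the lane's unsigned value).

vd[0] = 238

128-bit reg / 32-bit elem → 4 lanes
whilelt: lane j active iff 23+j < 27 → j < 4 → 4 active
[0] xor(0x87,0x69) = 0xee
[1] xor(0x45,0x2a) = 0x6f
[2] xor(0xe2,0x57) = 0xb5
[3] xor(0xc1,0x9b) = 0x5a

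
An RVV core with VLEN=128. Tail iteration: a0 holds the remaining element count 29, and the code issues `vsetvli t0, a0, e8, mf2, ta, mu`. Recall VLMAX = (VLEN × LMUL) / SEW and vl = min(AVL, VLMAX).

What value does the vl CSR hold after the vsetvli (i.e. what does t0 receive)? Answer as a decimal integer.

vl = 8

lanes per group: 128·1/2/8 = 8
vl ← min(29, 8) = 8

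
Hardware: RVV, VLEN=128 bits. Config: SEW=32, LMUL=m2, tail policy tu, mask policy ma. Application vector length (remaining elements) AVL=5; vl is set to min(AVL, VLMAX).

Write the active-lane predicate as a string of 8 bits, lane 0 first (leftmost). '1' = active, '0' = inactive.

lanes per group: 128·2/32 = 8
vl = min(AVL, VLMAX) = min(5, 8) = 5
bits (lane 0 leftmost): 11111000

predicate = 11111000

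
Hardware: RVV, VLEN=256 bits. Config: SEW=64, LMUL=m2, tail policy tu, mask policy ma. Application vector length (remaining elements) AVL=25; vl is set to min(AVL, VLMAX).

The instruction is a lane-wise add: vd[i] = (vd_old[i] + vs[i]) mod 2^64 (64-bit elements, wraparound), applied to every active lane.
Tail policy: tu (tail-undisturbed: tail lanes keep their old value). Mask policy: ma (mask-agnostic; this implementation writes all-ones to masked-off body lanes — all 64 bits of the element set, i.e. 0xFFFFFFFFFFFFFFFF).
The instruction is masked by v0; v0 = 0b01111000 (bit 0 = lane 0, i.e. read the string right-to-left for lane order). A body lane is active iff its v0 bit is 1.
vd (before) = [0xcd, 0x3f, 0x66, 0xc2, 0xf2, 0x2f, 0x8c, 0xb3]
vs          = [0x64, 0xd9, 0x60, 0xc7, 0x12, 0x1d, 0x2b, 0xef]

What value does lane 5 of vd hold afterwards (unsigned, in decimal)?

VLMAX = (256 × 2) / 64 = 8 lanes
AVL=25 > VLMAX=8, so vl = 8
lane  0: mask-off/ones ⇒ 0xffffffffffffffff
lane  1: mask-off/ones ⇒ 0xffffffffffffffff
lane  2: mask-off/ones ⇒ 0xffffffffffffffff
lane  3: add(0xc2,0xc7) ⇒ 0x189
lane  4: add(0xf2,0x12) ⇒ 0x104
lane  5: add(0x2f,0x1d) ⇒ 0x4c
lane  6: add(0x8c,0x2b) ⇒ 0xb7
lane  7: mask-off/ones ⇒ 0xffffffffffffffff

vd[5] = 76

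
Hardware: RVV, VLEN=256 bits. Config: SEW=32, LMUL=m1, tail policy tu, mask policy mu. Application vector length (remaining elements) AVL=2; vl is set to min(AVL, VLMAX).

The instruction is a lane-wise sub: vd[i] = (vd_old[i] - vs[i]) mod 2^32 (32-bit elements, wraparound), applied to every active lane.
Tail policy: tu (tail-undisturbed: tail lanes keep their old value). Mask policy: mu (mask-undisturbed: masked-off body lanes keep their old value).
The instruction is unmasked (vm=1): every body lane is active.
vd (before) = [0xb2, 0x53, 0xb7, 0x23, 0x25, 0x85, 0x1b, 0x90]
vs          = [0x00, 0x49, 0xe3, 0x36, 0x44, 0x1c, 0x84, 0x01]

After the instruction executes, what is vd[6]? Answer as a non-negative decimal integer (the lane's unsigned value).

vd[6] = 27

VLMAX = (256 × 1) / 32 = 8 lanes
AVL=2 ≤ VLMAX=8, so vl = 2
  i=0: sub(0xb2,0x00) → 178
  i=1: sub(0x53,0x49) → 10
  i=2: tail/keep → 183
  i=3: tail/keep → 35
  i=4: tail/keep → 37
  i=5: tail/keep → 133
  i=6: tail/keep → 27
  i=7: tail/keep → 144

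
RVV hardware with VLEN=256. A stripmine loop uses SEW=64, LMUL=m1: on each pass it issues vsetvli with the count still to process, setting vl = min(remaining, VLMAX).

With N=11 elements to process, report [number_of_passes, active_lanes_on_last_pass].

VLMAX = VLEN×LMUL/SEW = 256×1/64 = 4
iterations = ceil(11/4) = 3; final-pass vl = 3

[iterations, last_vl] = [3, 3]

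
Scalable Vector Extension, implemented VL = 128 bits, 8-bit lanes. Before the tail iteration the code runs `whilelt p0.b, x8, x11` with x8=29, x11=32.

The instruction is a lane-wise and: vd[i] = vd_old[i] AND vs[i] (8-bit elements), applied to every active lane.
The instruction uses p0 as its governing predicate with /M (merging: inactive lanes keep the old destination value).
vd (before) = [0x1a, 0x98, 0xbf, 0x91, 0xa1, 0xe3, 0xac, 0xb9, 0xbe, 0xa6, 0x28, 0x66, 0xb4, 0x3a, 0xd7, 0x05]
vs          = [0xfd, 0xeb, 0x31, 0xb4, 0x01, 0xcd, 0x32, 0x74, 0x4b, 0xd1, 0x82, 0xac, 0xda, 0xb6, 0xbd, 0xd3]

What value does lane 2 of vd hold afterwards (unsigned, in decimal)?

vd[2] = 49

lane count: 128 div 8 = 16
active while 29+j < 32, i.e. j ∈ [0,3) capped at 16 ⇒ 3
lane  0: and(0x1a,0xfd) ⇒ 0x18
lane  1: and(0x98,0xeb) ⇒ 0x88
lane  2: and(0xbf,0x31) ⇒ 0x31
lane  3: tail/keep ⇒ 0x91
lane  4: tail/keep ⇒ 0xa1
lane  5: tail/keep ⇒ 0xe3
lane  6: tail/keep ⇒ 0xac
lane  7: tail/keep ⇒ 0xb9
lane  8: tail/keep ⇒ 0xbe
lane  9: tail/keep ⇒ 0xa6
lane 10: tail/keep ⇒ 0x28
lane 11: tail/keep ⇒ 0x66
lane 12: tail/keep ⇒ 0xb4
lane 13: tail/keep ⇒ 0x3a
lane 14: tail/keep ⇒ 0xd7
lane 15: tail/keep ⇒ 0x05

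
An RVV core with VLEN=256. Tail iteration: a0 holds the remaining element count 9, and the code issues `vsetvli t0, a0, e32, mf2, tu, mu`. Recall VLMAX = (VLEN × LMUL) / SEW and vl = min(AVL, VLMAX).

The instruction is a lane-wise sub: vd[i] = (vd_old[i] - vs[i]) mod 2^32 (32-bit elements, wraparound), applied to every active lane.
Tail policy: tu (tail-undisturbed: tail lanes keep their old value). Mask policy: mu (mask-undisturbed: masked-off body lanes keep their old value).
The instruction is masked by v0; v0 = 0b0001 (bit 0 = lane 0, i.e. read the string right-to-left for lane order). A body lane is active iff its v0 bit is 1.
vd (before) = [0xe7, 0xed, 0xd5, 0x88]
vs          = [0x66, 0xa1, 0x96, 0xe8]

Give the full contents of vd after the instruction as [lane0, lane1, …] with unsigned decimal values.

lanes per group: 256·1/2/32 = 4
vl ← min(9, 4) = 4
vd[0] sub(0xe7,0x66) -> 0x81
vd[1] mask-off/keep -> 0xed
vd[2] mask-off/keep -> 0xd5
vd[3] mask-off/keep -> 0x88

vd = [129, 237, 213, 136]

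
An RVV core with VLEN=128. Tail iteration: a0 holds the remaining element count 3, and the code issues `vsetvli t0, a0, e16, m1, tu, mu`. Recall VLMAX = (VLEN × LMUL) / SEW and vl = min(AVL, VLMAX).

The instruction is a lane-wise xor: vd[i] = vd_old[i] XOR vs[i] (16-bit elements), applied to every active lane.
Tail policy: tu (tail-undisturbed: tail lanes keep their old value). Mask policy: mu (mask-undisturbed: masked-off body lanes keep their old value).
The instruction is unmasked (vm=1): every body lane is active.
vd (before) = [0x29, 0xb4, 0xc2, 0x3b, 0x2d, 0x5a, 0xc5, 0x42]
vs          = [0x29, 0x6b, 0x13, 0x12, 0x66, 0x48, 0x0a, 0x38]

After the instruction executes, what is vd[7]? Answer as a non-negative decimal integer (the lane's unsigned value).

VLMAX = (128 × 1) / 16 = 8 lanes
vl ← min(3, 8) = 3
lane  0: xor(0x29,0x29) ⇒ 0x00
lane  1: xor(0xb4,0x6b) ⇒ 0xdf
lane  2: xor(0xc2,0x13) ⇒ 0xd1
lane  3: tail/keep ⇒ 0x3b
lane  4: tail/keep ⇒ 0x2d
lane  5: tail/keep ⇒ 0x5a
lane  6: tail/keep ⇒ 0xc5
lane  7: tail/keep ⇒ 0x42

vd[7] = 66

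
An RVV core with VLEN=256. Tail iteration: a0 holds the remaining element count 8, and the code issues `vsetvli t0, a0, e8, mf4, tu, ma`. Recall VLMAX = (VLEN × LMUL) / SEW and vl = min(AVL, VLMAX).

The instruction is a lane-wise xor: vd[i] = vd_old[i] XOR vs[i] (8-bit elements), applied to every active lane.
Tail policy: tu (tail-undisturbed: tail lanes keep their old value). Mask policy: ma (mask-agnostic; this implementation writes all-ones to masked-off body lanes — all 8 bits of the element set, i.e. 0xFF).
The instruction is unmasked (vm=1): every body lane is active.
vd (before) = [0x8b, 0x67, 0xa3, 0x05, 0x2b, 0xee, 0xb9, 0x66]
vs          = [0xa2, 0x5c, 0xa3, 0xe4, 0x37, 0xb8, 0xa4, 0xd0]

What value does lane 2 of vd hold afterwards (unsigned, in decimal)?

VLMAX = VLEN×LMUL/SEW = 256×1/4/8 = 8
vl ← min(8, 8) = 8
lane  0: xor(0x8b,0xa2) ⇒ 0x29
lane  1: xor(0x67,0x5c) ⇒ 0x3b
lane  2: xor(0xa3,0xa3) ⇒ 0x00
lane  3: xor(0x05,0xe4) ⇒ 0xe1
lane  4: xor(0x2b,0x37) ⇒ 0x1c
lane  5: xor(0xee,0xb8) ⇒ 0x56
lane  6: xor(0xb9,0xa4) ⇒ 0x1d
lane  7: xor(0x66,0xd0) ⇒ 0xb6

vd[2] = 0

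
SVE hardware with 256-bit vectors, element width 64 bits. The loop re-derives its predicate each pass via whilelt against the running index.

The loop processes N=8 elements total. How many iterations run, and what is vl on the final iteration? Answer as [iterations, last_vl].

register lanes = 256/64 = 4
8 elements at 4/iter → 2 passes, remainder 4 on the last

[iterations, last_vl] = [2, 4]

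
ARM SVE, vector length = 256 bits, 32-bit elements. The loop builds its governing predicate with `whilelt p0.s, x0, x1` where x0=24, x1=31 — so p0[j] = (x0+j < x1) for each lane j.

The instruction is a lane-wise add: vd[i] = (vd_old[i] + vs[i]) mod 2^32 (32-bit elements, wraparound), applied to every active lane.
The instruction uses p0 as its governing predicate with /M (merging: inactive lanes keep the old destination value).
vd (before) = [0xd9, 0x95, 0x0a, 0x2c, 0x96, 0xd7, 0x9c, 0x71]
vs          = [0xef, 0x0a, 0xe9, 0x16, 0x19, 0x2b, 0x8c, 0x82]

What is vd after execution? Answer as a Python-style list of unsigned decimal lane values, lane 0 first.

vd = [456, 159, 243, 66, 175, 258, 296, 113]

register lanes = 256/32 = 8
active while 24+j < 31, i.e. j ∈ [0,7) capped at 8 ⇒ 7
[0] add(0xd9,0xef) = 0x1c8
[1] add(0x95,0x0a) = 0x9f
[2] add(0x0a,0xe9) = 0xf3
[3] add(0x2c,0x16) = 0x42
[4] add(0x96,0x19) = 0xaf
[5] add(0xd7,0x2b) = 0x102
[6] add(0x9c,0x8c) = 0x128
[7] tail/keep = 0x71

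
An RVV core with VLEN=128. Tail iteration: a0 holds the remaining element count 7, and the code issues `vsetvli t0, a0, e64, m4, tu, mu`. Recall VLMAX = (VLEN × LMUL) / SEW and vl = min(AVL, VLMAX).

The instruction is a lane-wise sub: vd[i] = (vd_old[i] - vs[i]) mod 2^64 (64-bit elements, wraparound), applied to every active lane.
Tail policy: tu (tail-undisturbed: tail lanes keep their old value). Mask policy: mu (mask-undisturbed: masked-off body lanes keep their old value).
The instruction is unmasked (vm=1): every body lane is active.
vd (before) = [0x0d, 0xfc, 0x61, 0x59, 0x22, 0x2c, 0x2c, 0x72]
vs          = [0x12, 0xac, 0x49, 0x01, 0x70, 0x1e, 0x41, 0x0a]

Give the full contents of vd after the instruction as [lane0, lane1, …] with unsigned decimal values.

vd = [18446744073709551611, 80, 24, 88, 18446744073709551538, 14, 18446744073709551595, 114]

VLMAX = VLEN×LMUL/SEW = 128×4/64 = 8
vl ← min(7, 8) = 7
[0] sub(0x0d,0x12) = 0xfffffffffffffffb
[1] sub(0xfc,0xac) = 0x50
[2] sub(0x61,0x49) = 0x18
[3] sub(0x59,0x01) = 0x58
[4] sub(0x22,0x70) = 0xffffffffffffffb2
[5] sub(0x2c,0x1e) = 0x0e
[6] sub(0x2c,0x41) = 0xffffffffffffffeb
[7] tail/keep = 0x72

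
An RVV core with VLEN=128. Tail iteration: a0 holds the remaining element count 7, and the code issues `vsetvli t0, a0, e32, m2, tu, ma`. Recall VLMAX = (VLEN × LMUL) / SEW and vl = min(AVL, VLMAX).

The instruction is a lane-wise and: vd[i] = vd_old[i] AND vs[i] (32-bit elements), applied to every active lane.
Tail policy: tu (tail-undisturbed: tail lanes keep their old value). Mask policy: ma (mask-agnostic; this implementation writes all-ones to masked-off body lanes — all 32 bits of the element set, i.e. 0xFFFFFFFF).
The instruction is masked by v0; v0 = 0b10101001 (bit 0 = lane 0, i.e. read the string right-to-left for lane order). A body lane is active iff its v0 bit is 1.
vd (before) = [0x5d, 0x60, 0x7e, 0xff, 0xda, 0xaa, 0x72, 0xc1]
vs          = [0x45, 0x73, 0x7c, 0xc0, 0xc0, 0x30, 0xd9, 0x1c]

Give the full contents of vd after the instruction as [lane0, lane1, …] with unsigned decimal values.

vd = [69, 4294967295, 4294967295, 192, 4294967295, 32, 4294967295, 193]

lanes per group: 128·2/32 = 8
AVL=7 ≤ VLMAX=8, so vl = 7
[0] and(0x5d,0x45) = 0x45
[1] mask-off/ones = 0xffffffff
[2] mask-off/ones = 0xffffffff
[3] and(0xff,0xc0) = 0xc0
[4] mask-off/ones = 0xffffffff
[5] and(0xaa,0x30) = 0x20
[6] mask-off/ones = 0xffffffff
[7] tail/keep = 0xc1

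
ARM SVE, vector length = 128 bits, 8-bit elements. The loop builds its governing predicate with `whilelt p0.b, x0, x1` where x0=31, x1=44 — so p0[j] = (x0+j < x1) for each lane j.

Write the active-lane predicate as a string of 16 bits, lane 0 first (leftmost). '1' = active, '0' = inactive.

predicate = 1111111111111000

register lanes = 128/8 = 16
active while 31+j < 44, i.e. j ∈ [0,13) capped at 16 ⇒ 13
bits (lane 0 leftmost): 1111111111111000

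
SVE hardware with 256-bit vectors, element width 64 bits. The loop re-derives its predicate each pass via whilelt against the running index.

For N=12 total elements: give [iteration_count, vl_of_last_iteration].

lane count: 256 div 64 = 4
N=12: ⌈12/4⌉ = 3 iters; last vl = 12 − 2×4 = 4

[iterations, last_vl] = [3, 4]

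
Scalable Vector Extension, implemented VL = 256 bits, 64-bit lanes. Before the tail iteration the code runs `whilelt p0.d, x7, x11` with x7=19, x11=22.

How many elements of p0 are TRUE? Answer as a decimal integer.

lane count: 256 div 64 = 4
whilelt: lane j active iff 19+j < 22 → j < 3 → 3 active

vl = 3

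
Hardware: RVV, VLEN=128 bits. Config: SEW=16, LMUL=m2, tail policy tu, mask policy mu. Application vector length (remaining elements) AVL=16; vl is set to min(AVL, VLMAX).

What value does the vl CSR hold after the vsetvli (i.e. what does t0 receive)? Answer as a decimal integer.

VLMAX = (128 × 2) / 16 = 16 lanes
vl = min(AVL, VLMAX) = min(16, 16) = 16

vl = 16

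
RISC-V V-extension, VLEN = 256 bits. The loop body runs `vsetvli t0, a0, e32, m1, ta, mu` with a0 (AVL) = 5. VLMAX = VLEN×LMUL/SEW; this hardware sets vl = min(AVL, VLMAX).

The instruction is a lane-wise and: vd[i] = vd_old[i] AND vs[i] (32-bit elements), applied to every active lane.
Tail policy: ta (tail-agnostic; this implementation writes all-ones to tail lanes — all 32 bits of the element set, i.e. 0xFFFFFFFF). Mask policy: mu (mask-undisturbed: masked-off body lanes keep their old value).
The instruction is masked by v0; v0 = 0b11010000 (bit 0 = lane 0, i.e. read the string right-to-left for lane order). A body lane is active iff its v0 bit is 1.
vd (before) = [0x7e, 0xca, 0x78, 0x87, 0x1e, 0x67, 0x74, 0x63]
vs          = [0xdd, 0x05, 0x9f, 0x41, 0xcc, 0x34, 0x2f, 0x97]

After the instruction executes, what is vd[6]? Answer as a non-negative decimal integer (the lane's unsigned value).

vd[6] = 4294967295

VLMAX = VLEN×LMUL/SEW = 256×1/32 = 8
vl ← min(5, 8) = 5
[0] mask-off/keep = 0x7e
[1] mask-off/keep = 0xca
[2] mask-off/keep = 0x78
[3] mask-off/keep = 0x87
[4] and(0x1e,0xcc) = 0x0c
[5] tail/ones = 0xffffffff
[6] tail/ones = 0xffffffff
[7] tail/ones = 0xffffffff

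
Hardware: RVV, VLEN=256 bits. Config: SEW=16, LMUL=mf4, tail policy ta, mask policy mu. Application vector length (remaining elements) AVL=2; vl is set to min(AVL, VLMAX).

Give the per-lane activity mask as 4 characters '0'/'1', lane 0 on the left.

predicate = 1100

VLMAX = (256 × 1/4) / 16 = 4 lanes
vl = min(AVL, VLMAX) = min(2, 4) = 2
bits (lane 0 leftmost): 1100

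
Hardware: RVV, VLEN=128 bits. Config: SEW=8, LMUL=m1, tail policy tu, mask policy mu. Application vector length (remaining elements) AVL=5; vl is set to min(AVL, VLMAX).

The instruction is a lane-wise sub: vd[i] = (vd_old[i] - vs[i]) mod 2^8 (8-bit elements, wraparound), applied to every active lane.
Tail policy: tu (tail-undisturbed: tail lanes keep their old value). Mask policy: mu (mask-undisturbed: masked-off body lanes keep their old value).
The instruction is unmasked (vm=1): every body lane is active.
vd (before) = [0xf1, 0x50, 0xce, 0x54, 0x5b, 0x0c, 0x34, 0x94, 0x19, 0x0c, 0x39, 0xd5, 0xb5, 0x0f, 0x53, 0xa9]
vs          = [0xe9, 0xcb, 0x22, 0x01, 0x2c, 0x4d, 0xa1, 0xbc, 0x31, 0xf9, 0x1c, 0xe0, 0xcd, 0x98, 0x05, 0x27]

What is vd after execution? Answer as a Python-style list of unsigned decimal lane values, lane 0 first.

vd = [8, 133, 172, 83, 47, 12, 52, 148, 25, 12, 57, 213, 181, 15, 83, 169]

VLMAX = (128 × 1) / 8 = 16 lanes
AVL=5 ≤ VLMAX=16, so vl = 5
[0] sub(0xf1,0xe9) = 0x08
[1] sub(0x50,0xcb) = 0x85
[2] sub(0xce,0x22) = 0xac
[3] sub(0x54,0x01) = 0x53
[4] sub(0x5b,0x2c) = 0x2f
[5] tail/keep = 0x0c
[6] tail/keep = 0x34
[7] tail/keep = 0x94
[8] tail/keep = 0x19
[9] tail/keep = 0x0c
[10] tail/keep = 0x39
[11] tail/keep = 0xd5
[12] tail/keep = 0xb5
[13] tail/keep = 0x0f
[14] tail/keep = 0x53
[15] tail/keep = 0xa9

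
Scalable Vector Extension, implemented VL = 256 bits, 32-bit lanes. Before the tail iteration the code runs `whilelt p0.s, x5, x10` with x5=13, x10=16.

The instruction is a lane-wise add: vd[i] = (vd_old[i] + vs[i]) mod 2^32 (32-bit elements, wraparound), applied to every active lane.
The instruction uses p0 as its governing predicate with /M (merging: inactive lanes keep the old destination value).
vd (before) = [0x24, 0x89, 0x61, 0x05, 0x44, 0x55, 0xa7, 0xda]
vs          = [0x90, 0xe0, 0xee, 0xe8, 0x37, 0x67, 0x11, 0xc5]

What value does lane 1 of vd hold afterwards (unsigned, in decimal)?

vd[1] = 361

256-bit reg / 32-bit elem → 8 lanes
p0[j] = (13+j < 16); true for j=0..2 → 3 lanes set
  i=0: add(0x24,0x90) → 180
  i=1: add(0x89,0xe0) → 361
  i=2: add(0x61,0xee) → 335
  i=3: tail/keep → 5
  i=4: tail/keep → 68
  i=5: tail/keep → 85
  i=6: tail/keep → 167
  i=7: tail/keep → 218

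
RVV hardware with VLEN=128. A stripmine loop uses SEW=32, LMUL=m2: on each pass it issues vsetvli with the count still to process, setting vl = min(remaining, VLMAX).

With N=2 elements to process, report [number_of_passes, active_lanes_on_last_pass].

lanes per group: 128·2/32 = 8
iterations = ceil(2/8) = 1; final-pass vl = 2

[iterations, last_vl] = [1, 2]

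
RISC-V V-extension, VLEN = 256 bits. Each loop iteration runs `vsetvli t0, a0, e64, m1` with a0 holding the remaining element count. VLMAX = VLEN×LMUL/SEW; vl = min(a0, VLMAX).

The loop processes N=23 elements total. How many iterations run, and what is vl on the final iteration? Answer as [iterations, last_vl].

[iterations, last_vl] = [6, 3]

VLMAX = (256 × 1) / 64 = 4 lanes
iterations = ceil(23/4) = 6; final-pass vl = 3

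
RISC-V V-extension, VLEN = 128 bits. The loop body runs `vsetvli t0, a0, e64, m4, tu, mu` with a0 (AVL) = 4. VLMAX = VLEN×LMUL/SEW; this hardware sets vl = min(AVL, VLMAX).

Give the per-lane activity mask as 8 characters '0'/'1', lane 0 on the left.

predicate = 11110000

VLMAX = VLEN×LMUL/SEW = 128×4/64 = 8
vl = min(AVL, VLMAX) = min(4, 8) = 4
bits (lane 0 leftmost): 11110000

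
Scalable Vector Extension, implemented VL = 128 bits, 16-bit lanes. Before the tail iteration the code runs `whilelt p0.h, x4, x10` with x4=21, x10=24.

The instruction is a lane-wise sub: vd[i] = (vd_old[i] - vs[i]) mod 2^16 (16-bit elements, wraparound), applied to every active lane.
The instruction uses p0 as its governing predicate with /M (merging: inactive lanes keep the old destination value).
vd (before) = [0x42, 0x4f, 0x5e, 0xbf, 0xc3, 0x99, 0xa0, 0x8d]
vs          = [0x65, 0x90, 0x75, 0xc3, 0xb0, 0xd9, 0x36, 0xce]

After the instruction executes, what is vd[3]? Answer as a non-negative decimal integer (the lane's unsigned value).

vd[3] = 191

lane count: 128 div 16 = 8
active while 21+j < 24, i.e. j ∈ [0,3) capped at 8 ⇒ 3
vd[0] sub(0x42,0x65) -> 0xffdd
vd[1] sub(0x4f,0x90) -> 0xffbf
vd[2] sub(0x5e,0x75) -> 0xffe9
vd[3] tail/keep -> 0xbf
vd[4] tail/keep -> 0xc3
vd[5] tail/keep -> 0x99
vd[6] tail/keep -> 0xa0
vd[7] tail/keep -> 0x8d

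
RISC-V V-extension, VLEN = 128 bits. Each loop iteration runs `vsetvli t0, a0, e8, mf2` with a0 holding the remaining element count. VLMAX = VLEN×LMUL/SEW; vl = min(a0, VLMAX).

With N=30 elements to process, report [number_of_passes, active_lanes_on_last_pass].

[iterations, last_vl] = [4, 6]

lanes per group: 128·1/2/8 = 8
iterations = ceil(30/8) = 4; final-pass vl = 6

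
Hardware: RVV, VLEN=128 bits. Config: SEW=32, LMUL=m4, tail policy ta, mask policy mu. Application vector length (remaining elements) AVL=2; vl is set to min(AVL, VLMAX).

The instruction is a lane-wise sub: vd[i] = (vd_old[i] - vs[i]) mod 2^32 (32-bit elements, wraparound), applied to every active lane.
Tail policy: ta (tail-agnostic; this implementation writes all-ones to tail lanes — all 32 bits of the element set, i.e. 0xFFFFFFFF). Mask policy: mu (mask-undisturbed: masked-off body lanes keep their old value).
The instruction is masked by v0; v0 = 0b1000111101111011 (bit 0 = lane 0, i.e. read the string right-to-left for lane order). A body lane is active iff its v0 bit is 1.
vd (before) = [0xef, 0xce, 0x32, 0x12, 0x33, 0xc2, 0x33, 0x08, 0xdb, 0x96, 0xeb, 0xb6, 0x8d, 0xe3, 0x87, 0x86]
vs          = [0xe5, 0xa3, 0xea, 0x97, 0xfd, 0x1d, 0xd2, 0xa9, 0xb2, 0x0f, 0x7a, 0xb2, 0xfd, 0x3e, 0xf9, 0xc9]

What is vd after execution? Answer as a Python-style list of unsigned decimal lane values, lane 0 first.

VLMAX = VLEN×LMUL/SEW = 128×4/32 = 16
vl ← min(2, 16) = 2
lane  0: sub(0xef,0xe5) ⇒ 0x0a
lane  1: sub(0xce,0xa3) ⇒ 0x2b
lane  2: tail/ones ⇒ 0xffffffff
lane  3: tail/ones ⇒ 0xffffffff
lane  4: tail/ones ⇒ 0xffffffff
lane  5: tail/ones ⇒ 0xffffffff
lane  6: tail/ones ⇒ 0xffffffff
lane  7: tail/ones ⇒ 0xffffffff
lane  8: tail/ones ⇒ 0xffffffff
lane  9: tail/ones ⇒ 0xffffffff
lane 10: tail/ones ⇒ 0xffffffff
lane 11: tail/ones ⇒ 0xffffffff
lane 12: tail/ones ⇒ 0xffffffff
lane 13: tail/ones ⇒ 0xffffffff
lane 14: tail/ones ⇒ 0xffffffff
lane 15: tail/ones ⇒ 0xffffffff

vd = [10, 43, 4294967295, 4294967295, 4294967295, 4294967295, 4294967295, 4294967295, 4294967295, 4294967295, 4294967295, 4294967295, 4294967295, 4294967295, 4294967295, 4294967295]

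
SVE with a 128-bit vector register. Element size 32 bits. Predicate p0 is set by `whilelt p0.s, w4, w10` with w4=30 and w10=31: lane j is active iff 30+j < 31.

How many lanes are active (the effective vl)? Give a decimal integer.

register lanes = 128/32 = 4
p0[j] = (30+j < 31); true for j=0..0 → 1 lanes set

vl = 1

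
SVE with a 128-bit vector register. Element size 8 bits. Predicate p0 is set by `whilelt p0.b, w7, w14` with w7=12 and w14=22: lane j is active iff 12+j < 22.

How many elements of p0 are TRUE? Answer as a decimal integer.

vl = 10

lane count: 128 div 8 = 16
whilelt: lane j active iff 12+j < 22 → j < 10 → 10 active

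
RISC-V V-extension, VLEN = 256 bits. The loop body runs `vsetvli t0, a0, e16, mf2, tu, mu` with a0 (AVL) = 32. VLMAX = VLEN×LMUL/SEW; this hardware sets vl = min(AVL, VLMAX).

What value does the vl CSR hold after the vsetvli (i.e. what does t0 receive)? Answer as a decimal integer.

VLMAX = (256 × 1/2) / 16 = 8 lanes
AVL=32 > VLMAX=8, so vl = 8

vl = 8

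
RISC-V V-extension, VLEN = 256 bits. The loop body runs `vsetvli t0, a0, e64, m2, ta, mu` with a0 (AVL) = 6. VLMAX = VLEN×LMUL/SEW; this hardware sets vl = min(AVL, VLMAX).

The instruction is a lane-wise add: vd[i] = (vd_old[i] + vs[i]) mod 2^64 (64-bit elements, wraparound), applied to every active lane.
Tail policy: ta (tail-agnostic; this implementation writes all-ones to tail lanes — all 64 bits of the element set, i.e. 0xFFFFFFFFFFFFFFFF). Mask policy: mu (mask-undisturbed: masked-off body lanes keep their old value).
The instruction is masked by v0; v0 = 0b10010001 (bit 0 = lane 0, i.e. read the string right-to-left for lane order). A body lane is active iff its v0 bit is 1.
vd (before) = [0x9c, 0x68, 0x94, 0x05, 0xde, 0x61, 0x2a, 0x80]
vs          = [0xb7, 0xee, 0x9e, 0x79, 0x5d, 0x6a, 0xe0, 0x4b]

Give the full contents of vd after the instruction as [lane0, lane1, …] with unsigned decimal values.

vd = [339, 104, 148, 5, 315, 97, 18446744073709551615, 18446744073709551615]

VLMAX = VLEN×LMUL/SEW = 256×2/64 = 8
AVL=6 ≤ VLMAX=8, so vl = 6
[0] add(0x9c,0xb7) = 0x153
[1] mask-off/keep = 0x68
[2] mask-off/keep = 0x94
[3] mask-off/keep = 0x05
[4] add(0xde,0x5d) = 0x13b
[5] mask-off/keep = 0x61
[6] tail/ones = 0xffffffffffffffff
[7] tail/ones = 0xffffffffffffffff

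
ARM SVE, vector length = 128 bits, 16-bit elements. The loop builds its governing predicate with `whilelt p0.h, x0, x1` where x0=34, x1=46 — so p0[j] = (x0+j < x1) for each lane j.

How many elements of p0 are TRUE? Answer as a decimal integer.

vl = 8

128-bit reg / 16-bit elem → 8 lanes
p0[j] = (34+j < 46); true for j=0..7 → 8 lanes set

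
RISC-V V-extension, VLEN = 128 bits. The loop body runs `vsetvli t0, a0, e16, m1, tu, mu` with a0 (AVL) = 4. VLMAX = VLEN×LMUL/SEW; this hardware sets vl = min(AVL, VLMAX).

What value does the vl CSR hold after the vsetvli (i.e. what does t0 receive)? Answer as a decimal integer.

vl = 4

VLMAX = (128 × 1) / 16 = 8 lanes
AVL=4 ≤ VLMAX=8, so vl = 4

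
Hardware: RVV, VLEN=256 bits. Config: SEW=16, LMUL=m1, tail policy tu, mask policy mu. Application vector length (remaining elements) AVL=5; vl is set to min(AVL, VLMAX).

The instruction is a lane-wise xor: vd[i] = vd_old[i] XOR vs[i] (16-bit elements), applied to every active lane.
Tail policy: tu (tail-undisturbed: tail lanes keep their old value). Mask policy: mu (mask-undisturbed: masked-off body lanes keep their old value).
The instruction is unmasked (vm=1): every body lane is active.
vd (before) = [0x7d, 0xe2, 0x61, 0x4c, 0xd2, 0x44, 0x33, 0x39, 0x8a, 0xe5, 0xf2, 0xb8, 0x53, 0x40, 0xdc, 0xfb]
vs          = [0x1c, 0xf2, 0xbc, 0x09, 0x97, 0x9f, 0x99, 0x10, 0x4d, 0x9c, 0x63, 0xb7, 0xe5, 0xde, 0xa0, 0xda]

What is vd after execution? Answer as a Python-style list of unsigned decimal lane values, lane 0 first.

vd = [97, 16, 221, 69, 69, 68, 51, 57, 138, 229, 242, 184, 83, 64, 220, 251]

VLMAX = VLEN×LMUL/SEW = 256×1/16 = 16
vl = min(AVL, VLMAX) = min(5, 16) = 5
vd[0] xor(0x7d,0x1c) -> 0x61
vd[1] xor(0xe2,0xf2) -> 0x10
vd[2] xor(0x61,0xbc) -> 0xdd
vd[3] xor(0x4c,0x09) -> 0x45
vd[4] xor(0xd2,0x97) -> 0x45
vd[5] tail/keep -> 0x44
vd[6] tail/keep -> 0x33
vd[7] tail/keep -> 0x39
vd[8] tail/keep -> 0x8a
vd[9] tail/keep -> 0xe5
vd[10] tail/keep -> 0xf2
vd[11] tail/keep -> 0xb8
vd[12] tail/keep -> 0x53
vd[13] tail/keep -> 0x40
vd[14] tail/keep -> 0xdc
vd[15] tail/keep -> 0xfb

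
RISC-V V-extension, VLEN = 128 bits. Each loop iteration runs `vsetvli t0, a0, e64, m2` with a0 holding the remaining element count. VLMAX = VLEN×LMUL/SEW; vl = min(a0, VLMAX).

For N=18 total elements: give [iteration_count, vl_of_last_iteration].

[iterations, last_vl] = [5, 2]

VLMAX = VLEN×LMUL/SEW = 128×2/64 = 4
iterations = ceil(18/4) = 5; final-pass vl = 2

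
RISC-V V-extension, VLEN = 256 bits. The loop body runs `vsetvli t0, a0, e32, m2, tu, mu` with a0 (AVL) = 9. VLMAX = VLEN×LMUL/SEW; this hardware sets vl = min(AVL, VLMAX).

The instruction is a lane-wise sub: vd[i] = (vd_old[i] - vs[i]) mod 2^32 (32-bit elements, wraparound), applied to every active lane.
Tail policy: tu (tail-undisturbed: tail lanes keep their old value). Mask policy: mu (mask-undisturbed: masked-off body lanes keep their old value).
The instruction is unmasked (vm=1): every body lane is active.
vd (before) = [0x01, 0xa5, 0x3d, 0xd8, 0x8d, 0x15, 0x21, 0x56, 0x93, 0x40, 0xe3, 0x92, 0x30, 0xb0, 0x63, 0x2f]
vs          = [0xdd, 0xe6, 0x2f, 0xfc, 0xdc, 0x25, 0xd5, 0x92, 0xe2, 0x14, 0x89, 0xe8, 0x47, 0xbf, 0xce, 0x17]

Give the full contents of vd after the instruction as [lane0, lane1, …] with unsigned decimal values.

VLMAX = (256 × 2) / 32 = 16 lanes
vl = min(AVL, VLMAX) = min(9, 16) = 9
  i=0: sub(0x01,0xdd) → 4294967076
  i=1: sub(0xa5,0xe6) → 4294967231
  i=2: sub(0x3d,0x2f) → 14
  i=3: sub(0xd8,0xfc) → 4294967260
  i=4: sub(0x8d,0xdc) → 4294967217
  i=5: sub(0x15,0x25) → 4294967280
  i=6: sub(0x21,0xd5) → 4294967116
  i=7: sub(0x56,0x92) → 4294967236
  i=8: sub(0x93,0xe2) → 4294967217
  i=9: tail/keep → 64
  i=10: tail/keep → 227
  i=11: tail/keep → 146
  i=12: tail/keep → 48
  i=13: tail/keep → 176
  i=14: tail/keep → 99
  i=15: tail/keep → 47

vd = [4294967076, 4294967231, 14, 4294967260, 4294967217, 4294967280, 4294967116, 4294967236, 4294967217, 64, 227, 146, 48, 176, 99, 47]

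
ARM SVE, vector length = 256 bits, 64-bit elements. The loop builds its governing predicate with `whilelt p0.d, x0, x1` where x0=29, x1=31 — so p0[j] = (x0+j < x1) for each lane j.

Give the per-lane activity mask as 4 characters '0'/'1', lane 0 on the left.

predicate = 1100

register lanes = 256/64 = 4
p0[j] = (29+j < 31); true for j=0..1 → 2 lanes set
bits (lane 0 leftmost): 1100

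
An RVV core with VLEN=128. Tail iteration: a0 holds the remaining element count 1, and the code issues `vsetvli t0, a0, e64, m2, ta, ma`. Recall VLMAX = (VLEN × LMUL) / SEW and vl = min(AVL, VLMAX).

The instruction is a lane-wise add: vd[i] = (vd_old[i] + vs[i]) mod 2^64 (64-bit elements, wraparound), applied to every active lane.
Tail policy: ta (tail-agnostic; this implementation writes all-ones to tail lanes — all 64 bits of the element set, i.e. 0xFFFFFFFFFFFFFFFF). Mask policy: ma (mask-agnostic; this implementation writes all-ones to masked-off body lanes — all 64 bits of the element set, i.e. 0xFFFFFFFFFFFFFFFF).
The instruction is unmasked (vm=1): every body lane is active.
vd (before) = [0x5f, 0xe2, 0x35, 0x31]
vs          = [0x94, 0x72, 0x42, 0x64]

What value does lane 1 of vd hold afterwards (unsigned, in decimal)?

VLMAX = VLEN×LMUL/SEW = 128×2/64 = 4
vl = min(AVL, VLMAX) = min(1, 4) = 1
[0] add(0x5f,0x94) = 0xf3
[1] tail/ones = 0xffffffffffffffff
[2] tail/ones = 0xffffffffffffffff
[3] tail/ones = 0xffffffffffffffff

vd[1] = 18446744073709551615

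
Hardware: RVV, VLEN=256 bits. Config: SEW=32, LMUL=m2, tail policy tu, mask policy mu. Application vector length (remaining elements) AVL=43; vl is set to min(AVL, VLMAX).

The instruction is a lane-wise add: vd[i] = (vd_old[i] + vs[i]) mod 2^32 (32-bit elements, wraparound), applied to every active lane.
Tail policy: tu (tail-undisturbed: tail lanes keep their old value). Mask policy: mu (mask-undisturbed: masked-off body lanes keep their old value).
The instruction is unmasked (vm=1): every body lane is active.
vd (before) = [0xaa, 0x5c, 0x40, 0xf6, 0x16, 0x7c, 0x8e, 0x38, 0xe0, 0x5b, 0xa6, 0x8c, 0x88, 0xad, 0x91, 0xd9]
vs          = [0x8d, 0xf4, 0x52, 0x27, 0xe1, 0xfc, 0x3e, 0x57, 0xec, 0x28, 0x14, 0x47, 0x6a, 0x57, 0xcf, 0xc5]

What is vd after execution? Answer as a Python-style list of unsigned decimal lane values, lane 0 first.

vd = [311, 336, 146, 285, 247, 376, 204, 143, 460, 131, 186, 211, 242, 260, 352, 414]

VLMAX = (256 × 2) / 32 = 16 lanes
vl = min(AVL, VLMAX) = min(43, 16) = 16
[0] add(0xaa,0x8d) = 0x137
[1] add(0x5c,0xf4) = 0x150
[2] add(0x40,0x52) = 0x92
[3] add(0xf6,0x27) = 0x11d
[4] add(0x16,0xe1) = 0xf7
[5] add(0x7c,0xfc) = 0x178
[6] add(0x8e,0x3e) = 0xcc
[7] add(0x38,0x57) = 0x8f
[8] add(0xe0,0xec) = 0x1cc
[9] add(0x5b,0x28) = 0x83
[10] add(0xa6,0x14) = 0xba
[11] add(0x8c,0x47) = 0xd3
[12] add(0x88,0x6a) = 0xf2
[13] add(0xad,0x57) = 0x104
[14] add(0x91,0xcf) = 0x160
[15] add(0xd9,0xc5) = 0x19e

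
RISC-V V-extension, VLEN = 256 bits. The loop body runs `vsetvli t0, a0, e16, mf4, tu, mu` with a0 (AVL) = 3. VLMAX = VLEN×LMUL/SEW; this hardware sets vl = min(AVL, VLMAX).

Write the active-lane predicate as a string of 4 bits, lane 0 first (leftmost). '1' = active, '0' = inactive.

predicate = 1110

lanes per group: 256·1/4/16 = 4
vl ← min(3, 4) = 3
bits (lane 0 leftmost): 1110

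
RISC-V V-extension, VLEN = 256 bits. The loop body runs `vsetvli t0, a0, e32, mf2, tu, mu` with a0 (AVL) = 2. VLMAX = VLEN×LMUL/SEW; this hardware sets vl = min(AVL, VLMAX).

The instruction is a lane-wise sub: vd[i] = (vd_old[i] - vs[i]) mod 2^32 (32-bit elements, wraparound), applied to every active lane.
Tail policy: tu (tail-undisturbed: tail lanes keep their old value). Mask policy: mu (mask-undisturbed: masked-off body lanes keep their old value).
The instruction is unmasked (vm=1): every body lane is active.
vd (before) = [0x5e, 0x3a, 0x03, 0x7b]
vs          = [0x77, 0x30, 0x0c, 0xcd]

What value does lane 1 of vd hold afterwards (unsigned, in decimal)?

vd[1] = 10

lanes per group: 256·1/2/32 = 4
AVL=2 ≤ VLMAX=4, so vl = 2
vd[0] sub(0x5e,0x77) -> 0xffffffe7
vd[1] sub(0x3a,0x30) -> 0x0a
vd[2] tail/keep -> 0x03
vd[3] tail/keep -> 0x7b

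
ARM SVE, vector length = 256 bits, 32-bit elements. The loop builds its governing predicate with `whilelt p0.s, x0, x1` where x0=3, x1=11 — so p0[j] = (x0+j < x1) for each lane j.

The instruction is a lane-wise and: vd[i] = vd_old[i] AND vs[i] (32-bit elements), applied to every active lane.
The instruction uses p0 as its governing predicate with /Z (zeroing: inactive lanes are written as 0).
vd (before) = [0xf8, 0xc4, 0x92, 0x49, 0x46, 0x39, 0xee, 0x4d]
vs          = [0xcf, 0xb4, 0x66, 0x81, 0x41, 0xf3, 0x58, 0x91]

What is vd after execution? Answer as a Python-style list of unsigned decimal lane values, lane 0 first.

vd = [200, 132, 2, 1, 64, 49, 72, 1]

lane count: 256 div 32 = 8
whilelt: lane j active iff 3+j < 11 → j < 8 → 8 active
lane  0: and(0xf8,0xcf) ⇒ 0xc8
lane  1: and(0xc4,0xb4) ⇒ 0x84
lane  2: and(0x92,0x66) ⇒ 0x02
lane  3: and(0x49,0x81) ⇒ 0x01
lane  4: and(0x46,0x41) ⇒ 0x40
lane  5: and(0x39,0xf3) ⇒ 0x31
lane  6: and(0xee,0x58) ⇒ 0x48
lane  7: and(0x4d,0x91) ⇒ 0x01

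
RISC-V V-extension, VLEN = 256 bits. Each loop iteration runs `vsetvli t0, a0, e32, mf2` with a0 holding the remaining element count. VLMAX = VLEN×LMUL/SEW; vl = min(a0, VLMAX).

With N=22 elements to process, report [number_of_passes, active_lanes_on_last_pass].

VLMAX = (256 × 1/2) / 32 = 4 lanes
N=22: ⌈22/4⌉ = 6 iters; last vl = 22 − 5×4 = 2

[iterations, last_vl] = [6, 2]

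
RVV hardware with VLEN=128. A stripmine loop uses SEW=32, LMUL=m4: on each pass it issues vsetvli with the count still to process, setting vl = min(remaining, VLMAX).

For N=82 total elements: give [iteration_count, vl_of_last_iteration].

[iterations, last_vl] = [6, 2]

VLMAX = VLEN×LMUL/SEW = 128×4/32 = 16
iterations = ceil(82/16) = 6; final-pass vl = 2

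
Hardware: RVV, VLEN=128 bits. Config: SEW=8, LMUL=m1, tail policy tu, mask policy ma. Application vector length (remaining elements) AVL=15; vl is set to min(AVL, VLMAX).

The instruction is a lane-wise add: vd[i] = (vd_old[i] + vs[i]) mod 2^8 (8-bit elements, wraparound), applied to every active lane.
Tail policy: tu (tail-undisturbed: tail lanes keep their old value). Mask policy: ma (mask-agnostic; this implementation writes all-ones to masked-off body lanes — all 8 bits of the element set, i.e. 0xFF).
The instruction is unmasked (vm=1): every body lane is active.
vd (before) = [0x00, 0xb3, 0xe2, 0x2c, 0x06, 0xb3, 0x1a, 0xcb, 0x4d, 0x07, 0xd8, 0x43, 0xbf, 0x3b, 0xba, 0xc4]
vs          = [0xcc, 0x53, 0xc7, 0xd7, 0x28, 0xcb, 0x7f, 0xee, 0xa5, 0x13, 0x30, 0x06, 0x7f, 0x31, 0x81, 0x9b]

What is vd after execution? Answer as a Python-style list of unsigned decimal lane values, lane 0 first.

VLMAX = VLEN×LMUL/SEW = 128×1/8 = 16
AVL=15 ≤ VLMAX=16, so vl = 15
[0] add(0x00,0xcc) = 0xcc
[1] add(0xb3,0x53) = 0x06
[2] add(0xe2,0xc7) = 0xa9
[3] add(0x2c,0xd7) = 0x03
[4] add(0x06,0x28) = 0x2e
[5] add(0xb3,0xcb) = 0x7e
[6] add(0x1a,0x7f) = 0x99
[7] add(0xcb,0xee) = 0xb9
[8] add(0x4d,0xa5) = 0xf2
[9] add(0x07,0x13) = 0x1a
[10] add(0xd8,0x30) = 0x08
[11] add(0x43,0x06) = 0x49
[12] add(0xbf,0x7f) = 0x3e
[13] add(0x3b,0x31) = 0x6c
[14] add(0xba,0x81) = 0x3b
[15] tail/keep = 0xc4

vd = [204, 6, 169, 3, 46, 126, 153, 185, 242, 26, 8, 73, 62, 108, 59, 196]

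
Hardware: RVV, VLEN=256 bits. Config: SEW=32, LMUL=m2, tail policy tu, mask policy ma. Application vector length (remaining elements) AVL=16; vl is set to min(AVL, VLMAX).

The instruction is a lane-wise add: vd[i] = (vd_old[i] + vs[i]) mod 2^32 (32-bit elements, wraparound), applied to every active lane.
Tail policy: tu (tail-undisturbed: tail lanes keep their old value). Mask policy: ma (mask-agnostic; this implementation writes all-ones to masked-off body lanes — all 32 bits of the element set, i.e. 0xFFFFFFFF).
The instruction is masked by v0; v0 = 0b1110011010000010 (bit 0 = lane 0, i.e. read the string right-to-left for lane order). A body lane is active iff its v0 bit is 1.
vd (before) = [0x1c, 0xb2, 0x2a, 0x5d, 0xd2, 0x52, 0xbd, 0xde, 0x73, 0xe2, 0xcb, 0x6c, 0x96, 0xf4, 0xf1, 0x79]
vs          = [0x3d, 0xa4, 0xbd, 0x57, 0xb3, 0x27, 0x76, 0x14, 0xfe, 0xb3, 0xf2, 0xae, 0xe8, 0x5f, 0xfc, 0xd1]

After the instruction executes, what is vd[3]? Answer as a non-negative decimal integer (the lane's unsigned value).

vd[3] = 4294967295

VLMAX = (256 × 2) / 32 = 16 lanes
vl = min(AVL, VLMAX) = min(16, 16) = 16
vd[0] mask-off/ones -> 0xffffffff
vd[1] add(0xb2,0xa4) -> 0x156
vd[2] mask-off/ones -> 0xffffffff
vd[3] mask-off/ones -> 0xffffffff
vd[4] mask-off/ones -> 0xffffffff
vd[5] mask-off/ones -> 0xffffffff
vd[6] mask-off/ones -> 0xffffffff
vd[7] add(0xde,0x14) -> 0xf2
vd[8] mask-off/ones -> 0xffffffff
vd[9] add(0xe2,0xb3) -> 0x195
vd[10] add(0xcb,0xf2) -> 0x1bd
vd[11] mask-off/ones -> 0xffffffff
vd[12] mask-off/ones -> 0xffffffff
vd[13] add(0xf4,0x5f) -> 0x153
vd[14] add(0xf1,0xfc) -> 0x1ed
vd[15] add(0x79,0xd1) -> 0x14a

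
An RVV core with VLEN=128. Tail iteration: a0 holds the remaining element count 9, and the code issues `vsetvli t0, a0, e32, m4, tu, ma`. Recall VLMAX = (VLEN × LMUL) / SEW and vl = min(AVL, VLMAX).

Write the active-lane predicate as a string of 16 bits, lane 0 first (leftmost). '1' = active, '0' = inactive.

VLMAX = VLEN×LMUL/SEW = 128×4/32 = 16
vl = min(AVL, VLMAX) = min(9, 16) = 9
bits (lane 0 leftmost): 1111111110000000

predicate = 1111111110000000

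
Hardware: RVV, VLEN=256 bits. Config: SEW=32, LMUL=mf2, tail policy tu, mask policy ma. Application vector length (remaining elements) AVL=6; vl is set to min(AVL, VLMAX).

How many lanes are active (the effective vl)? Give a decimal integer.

vl = 4

VLMAX = VLEN×LMUL/SEW = 256×1/2/32 = 4
AVL=6 > VLMAX=4, so vl = 4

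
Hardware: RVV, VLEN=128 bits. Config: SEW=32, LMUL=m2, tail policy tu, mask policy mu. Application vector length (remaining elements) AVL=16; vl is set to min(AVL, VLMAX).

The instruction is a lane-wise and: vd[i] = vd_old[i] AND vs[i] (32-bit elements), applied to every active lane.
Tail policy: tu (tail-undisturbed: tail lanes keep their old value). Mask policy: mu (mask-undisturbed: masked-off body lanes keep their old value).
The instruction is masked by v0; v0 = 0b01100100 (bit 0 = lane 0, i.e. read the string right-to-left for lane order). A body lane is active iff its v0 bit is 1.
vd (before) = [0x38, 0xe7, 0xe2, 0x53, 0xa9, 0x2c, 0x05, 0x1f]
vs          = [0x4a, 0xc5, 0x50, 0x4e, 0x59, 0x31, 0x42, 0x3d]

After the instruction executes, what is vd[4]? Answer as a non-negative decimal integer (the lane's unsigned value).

vd[4] = 169

VLMAX = VLEN×LMUL/SEW = 128×2/32 = 8
AVL=16 > VLMAX=8, so vl = 8
lane  0: mask-off/keep ⇒ 0x38
lane  1: mask-off/keep ⇒ 0xe7
lane  2: and(0xe2,0x50) ⇒ 0x40
lane  3: mask-off/keep ⇒ 0x53
lane  4: mask-off/keep ⇒ 0xa9
lane  5: and(0x2c,0x31) ⇒ 0x20
lane  6: and(0x05,0x42) ⇒ 0x00
lane  7: mask-off/keep ⇒ 0x1f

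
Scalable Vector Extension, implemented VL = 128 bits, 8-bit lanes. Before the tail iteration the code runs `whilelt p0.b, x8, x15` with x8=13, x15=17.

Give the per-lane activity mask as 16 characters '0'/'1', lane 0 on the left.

predicate = 1111000000000000

lane count: 128 div 8 = 16
active while 13+j < 17, i.e. j ∈ [0,4) capped at 16 ⇒ 4
bits (lane 0 leftmost): 1111000000000000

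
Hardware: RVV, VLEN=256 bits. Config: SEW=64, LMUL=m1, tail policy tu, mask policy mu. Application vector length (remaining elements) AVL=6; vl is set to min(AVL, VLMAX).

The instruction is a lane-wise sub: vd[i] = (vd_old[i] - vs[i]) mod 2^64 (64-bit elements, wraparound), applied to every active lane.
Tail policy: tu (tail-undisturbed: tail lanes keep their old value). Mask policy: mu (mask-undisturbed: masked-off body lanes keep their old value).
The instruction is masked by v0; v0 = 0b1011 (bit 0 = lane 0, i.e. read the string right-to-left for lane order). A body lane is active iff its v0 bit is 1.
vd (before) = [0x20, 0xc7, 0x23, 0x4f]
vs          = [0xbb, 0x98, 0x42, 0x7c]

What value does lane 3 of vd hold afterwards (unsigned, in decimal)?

VLMAX = VLEN×LMUL/SEW = 256×1/64 = 4
AVL=6 > VLMAX=4, so vl = 4
  i=0: sub(0x20,0xbb) → 18446744073709551461
  i=1: sub(0xc7,0x98) → 47
  i=2: mask-off/keep → 35
  i=3: sub(0x4f,0x7c) → 18446744073709551571

vd[3] = 18446744073709551571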